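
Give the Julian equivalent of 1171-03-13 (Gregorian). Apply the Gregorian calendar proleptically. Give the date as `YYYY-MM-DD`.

1171-03-06

At this point the Julian calendar is 7 days behind the Gregorian.
13 March 1171 Gregorian − 7 days → 6 March 1171 Julian.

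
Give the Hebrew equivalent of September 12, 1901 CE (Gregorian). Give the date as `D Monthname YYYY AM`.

28 Elul 5661 AM

Both dates share Julian Day Number 2415640; in the Hebrew calendar that is 28 Elul 5661 AM.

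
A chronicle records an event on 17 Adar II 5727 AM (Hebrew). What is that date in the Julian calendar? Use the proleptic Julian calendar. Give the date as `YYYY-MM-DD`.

1967-03-16

Julian Day Number of the source date = 2439579.
Converting JDN 2439579 to the Julian calendar gives 16 March 1967 CE.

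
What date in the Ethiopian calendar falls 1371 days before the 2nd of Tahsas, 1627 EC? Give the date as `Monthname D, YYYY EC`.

Counting 1371 days back from JDN 2318208 reaches JDN 2316837, which is Megabit 2, 1623 EC.

Megabit 2, 1623 EC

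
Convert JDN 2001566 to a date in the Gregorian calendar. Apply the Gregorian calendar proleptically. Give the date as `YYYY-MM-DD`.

JDN 2451545 is 1 Jan 2000; 2001566 is −449979 days from there.

0768-01-01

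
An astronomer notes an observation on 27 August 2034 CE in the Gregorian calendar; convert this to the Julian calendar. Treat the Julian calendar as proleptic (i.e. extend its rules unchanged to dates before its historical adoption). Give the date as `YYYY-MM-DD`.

2034-08-14

The Julian–Gregorian offset here is 13 days (Julian trailing).
27 August 2034 Gregorian − 13 days → 14 August 2034 Julian.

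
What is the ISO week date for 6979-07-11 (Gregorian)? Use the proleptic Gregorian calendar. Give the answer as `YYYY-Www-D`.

The weekday is Sunday (ISO weekday 7).
That Sunday belongs to ISO week 27 of ISO year 6979.

6979-W27-7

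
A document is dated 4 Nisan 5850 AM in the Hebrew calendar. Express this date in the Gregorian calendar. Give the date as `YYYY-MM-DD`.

Julian Day Number of the source date = 2484511.
Converting JDN 2484511 to the Gregorian calendar gives 4 April 2090 CE.

2090-04-04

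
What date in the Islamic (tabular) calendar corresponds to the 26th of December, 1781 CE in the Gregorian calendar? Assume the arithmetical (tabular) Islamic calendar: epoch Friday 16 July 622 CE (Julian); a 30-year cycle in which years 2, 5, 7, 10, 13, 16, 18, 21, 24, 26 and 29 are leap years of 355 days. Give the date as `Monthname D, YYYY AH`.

Muharram 10, 1196 AH

Both dates share Julian Day Number 2371917; in the tabular Islamic calendar that is 10 Muharram 1196 AH.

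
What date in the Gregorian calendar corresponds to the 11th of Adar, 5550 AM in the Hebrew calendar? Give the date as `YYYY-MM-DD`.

1790-02-25

Both dates share Julian Day Number 2374900; in the Gregorian calendar that is 25 February 1790 CE.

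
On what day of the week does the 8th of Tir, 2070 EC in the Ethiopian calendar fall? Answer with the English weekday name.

Sunday

In the Gregorian calendar this is 16 January 2078 (JDN 2480050).
Since JDN mod 7 = 6 (0 = Monday), the day is Sunday.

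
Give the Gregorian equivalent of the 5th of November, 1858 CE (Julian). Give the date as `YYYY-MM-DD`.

1858-11-17

The Julian–Gregorian offset here is 12 days (Julian trailing).
5 November 1858 Julian + 12 days → 17 November 1858 Gregorian.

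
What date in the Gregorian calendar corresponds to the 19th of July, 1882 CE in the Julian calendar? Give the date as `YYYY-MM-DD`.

1882-07-31

For dates in this range the Gregorian date is 12 days ahead of the Julian.
19 July 1882 Julian + 12 days → 31 July 1882 Gregorian.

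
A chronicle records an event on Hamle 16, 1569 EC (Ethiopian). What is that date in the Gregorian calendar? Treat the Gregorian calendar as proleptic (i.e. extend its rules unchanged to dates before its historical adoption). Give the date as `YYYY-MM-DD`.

1577-07-20

Both dates share Julian Day Number 2297248; in the Gregorian calendar that is 20 July 1577 CE.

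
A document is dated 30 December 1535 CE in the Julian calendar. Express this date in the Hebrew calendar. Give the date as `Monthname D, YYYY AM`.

Shevat 6, 5296 AM

The source date corresponds to 9 January 1536 in the proleptic Gregorian calendar (JDN 2282080).
That day falls on 6 Shevat 5296 AM in the Hebrew calendar.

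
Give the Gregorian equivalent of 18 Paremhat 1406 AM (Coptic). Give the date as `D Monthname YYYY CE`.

Julian Day Number of the source date = 2338403.
Converting JDN 2338403 to the Gregorian calendar gives 24 March 1690 CE.

24 March 1690 CE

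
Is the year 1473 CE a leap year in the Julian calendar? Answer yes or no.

no

1473 mod 4 = 1, so it is a common year in the Julian calendar.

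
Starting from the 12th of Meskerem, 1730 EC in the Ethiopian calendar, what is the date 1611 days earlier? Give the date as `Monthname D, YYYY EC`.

The starting date is JDN 2355749; 2355749 − 1611 = 2354138.
JDN 2354138 corresponds to Miyazya 17, 1725 EC.

Miyazya 17, 1725 EC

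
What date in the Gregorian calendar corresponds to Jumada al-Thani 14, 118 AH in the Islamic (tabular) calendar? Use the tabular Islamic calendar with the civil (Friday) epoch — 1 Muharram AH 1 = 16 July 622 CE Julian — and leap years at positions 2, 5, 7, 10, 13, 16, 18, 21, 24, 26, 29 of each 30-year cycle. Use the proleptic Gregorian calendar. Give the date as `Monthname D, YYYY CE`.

July 3, 736 CE

Julian Day Number of the source date = 1990062.
Converting JDN 1990062 to the Gregorian calendar gives 3 July 736 CE.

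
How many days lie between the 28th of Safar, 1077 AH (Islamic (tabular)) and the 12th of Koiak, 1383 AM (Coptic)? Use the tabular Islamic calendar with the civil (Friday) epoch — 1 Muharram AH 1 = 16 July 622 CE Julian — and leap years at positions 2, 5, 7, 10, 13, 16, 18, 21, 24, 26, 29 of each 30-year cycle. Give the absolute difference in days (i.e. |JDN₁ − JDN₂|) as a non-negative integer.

First date → JDN 2329796; second date → JDN 2329906.
The interval is |2329796 − 2329906| = 110 days.

110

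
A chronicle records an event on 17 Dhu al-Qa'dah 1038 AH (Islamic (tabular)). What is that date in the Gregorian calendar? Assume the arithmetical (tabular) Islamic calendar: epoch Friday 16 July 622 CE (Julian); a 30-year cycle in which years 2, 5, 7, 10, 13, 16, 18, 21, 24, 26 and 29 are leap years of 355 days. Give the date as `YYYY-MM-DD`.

Julian Day Number of the source date = 2316229.
Converting JDN 2316229 to the Gregorian calendar gives 8 July 1629 CE.

1629-07-08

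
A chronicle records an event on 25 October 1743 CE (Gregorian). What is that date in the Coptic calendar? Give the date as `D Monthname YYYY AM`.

16 Paopi 1460 AM

Julian Day Number of the source date = 2357975.
Converting JDN 2357975 to the Coptic calendar gives 16 Paopi 1460 AM.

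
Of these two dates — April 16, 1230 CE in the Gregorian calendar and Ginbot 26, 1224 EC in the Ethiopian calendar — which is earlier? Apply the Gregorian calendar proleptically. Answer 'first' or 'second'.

The two dates have Julian Day Numbers 2170414 and 2171187 respectively.
Since 2170414 < 2171187, the first date comes first.

first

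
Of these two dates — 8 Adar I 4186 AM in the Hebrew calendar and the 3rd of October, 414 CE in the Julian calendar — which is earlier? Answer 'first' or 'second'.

second

Converting both to JDN: 1876686 vs 1872547; the smaller is the second.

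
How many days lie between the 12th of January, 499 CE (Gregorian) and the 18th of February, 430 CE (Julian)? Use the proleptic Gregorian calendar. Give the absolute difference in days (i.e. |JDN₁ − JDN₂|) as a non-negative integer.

First date → JDN 1903328; second date → JDN 1878164.
The interval is |1903328 − 1878164| = 25164 days.

25164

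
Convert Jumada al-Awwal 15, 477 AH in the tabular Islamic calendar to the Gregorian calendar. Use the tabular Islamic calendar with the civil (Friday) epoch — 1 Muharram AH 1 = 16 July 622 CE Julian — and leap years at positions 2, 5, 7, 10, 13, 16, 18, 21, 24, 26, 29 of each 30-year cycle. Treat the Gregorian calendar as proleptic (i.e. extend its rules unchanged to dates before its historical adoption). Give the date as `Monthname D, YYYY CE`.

September 25, 1084 CE

Julian Day Number of the source date = 2117251.
Converting JDN 2117251 to the Gregorian calendar gives 25 September 1084 CE.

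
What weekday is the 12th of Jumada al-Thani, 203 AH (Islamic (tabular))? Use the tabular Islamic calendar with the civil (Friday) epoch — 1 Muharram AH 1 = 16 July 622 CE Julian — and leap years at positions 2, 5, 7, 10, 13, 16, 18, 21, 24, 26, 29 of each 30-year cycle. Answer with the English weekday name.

Wednesday

This is JDN 2020181 (19 December 818 Gregorian).
2020181 ≡ 2 (mod 7); counting from Monday = 0 gives Wednesday.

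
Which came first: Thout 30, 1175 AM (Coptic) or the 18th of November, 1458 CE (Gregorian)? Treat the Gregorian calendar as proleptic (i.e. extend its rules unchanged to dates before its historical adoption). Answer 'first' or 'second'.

First date → JDN 2253862; second date → JDN 2253905.
JDN 2253862 < JDN 2253905, so the first date is earlier.

first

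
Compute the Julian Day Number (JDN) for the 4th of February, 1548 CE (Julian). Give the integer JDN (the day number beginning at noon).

Equivalently 14 February 1548 (proleptic Gregorian).
JDN 2400001 is 17 November 1858 CE (Gregorian), MJD 0; the target day is −113502 days from there, so JDN = 2286499.

2286499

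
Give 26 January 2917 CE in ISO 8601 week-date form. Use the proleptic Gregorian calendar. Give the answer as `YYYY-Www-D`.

2917-W04-2

The weekday is Tuesday (ISO weekday 2).
That Tuesday belongs to ISO week 4 of ISO year 2917.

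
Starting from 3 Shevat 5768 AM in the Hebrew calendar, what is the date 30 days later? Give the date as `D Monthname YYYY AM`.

3 Adar I 5768 AM

The starting date is JDN 2454476; 2454476 + 30 = 2454506.
JDN 2454506 corresponds to 3 Adar I 5768 AM.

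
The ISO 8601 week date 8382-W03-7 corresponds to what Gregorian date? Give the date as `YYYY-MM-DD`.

ISO week 1 of 8382 is the week containing the first Thursday of 8382.
Week 3, day 7 (Sunday) lands on 8382-01-24.

8382-01-24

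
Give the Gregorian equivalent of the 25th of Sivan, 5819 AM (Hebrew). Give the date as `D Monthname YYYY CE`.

6 June 2059 CE

Julian Day Number of the source date = 2473251.
Converting JDN 2473251 to the Gregorian calendar gives 6 June 2059 CE.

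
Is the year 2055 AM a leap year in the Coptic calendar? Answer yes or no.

yes

2055 mod 4 = 3; in the Coptic calendar a year is leap when year mod 4 = 3, so it is a leap year.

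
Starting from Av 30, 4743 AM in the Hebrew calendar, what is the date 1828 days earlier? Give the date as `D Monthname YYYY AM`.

The starting date is JDN 2080321; 2080321 − 1828 = 2078493.
JDN 2078493 corresponds to 3 Elul 4738 AM.

3 Elul 4738 AM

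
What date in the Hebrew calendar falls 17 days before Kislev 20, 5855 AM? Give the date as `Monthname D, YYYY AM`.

JDN of Kislev 20, 5855 AM = 2486210.
2486210 − 17 = 2486193.
JDN 2486193 in the Hebrew calendar is Kislev 3, 5855 AM.

Kislev 3, 5855 AM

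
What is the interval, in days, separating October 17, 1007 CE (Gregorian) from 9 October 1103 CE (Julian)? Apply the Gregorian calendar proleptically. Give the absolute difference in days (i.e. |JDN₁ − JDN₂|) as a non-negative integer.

35062

First date → JDN 2089148; second date → JDN 2124210.
The interval is |2089148 − 2124210| = 35062 days.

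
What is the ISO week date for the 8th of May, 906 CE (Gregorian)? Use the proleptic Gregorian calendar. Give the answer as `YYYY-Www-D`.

The weekday is Saturday (ISO weekday 6).
That Saturday belongs to ISO week 18 of ISO year 906.

0906-W18-6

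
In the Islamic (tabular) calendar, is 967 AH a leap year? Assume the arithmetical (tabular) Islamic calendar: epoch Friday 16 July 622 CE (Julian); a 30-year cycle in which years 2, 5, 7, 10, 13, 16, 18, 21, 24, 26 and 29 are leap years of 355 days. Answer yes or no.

Year 967 AH is year 7 of its 30-year cycle; leap positions are 2, 5, 7, 10, 13, 16, 18, 21, 24, 26, 29, so it is a leap year (355 days).

yes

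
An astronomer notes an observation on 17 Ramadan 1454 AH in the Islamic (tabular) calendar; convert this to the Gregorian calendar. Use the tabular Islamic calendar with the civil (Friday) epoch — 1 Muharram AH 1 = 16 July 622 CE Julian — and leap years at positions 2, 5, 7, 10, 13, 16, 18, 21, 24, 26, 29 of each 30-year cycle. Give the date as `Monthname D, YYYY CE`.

Both dates share Julian Day Number 2463587; in the Gregorian calendar that is 20 December 2032 CE.

December 20, 2032 CE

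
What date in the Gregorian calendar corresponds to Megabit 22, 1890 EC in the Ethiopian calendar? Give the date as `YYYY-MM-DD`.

Julian Day Number of the source date = 2414379.
Converting JDN 2414379 to the Gregorian calendar gives 30 March 1898 CE.

1898-03-30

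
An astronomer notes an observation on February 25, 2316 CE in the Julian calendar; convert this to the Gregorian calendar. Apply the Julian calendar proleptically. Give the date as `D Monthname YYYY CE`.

At this point the Julian calendar is 16 days behind the Gregorian.
25 February 2316 Julian + 16 days → 12 March 2316 Gregorian.

12 March 2316 CE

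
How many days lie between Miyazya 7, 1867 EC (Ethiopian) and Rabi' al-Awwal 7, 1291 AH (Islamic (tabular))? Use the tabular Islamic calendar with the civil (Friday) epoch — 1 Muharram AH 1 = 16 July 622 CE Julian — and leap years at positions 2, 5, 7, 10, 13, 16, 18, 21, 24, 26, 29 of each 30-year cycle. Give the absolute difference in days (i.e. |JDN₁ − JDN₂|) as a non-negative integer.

355

JDN of the first date = 2405993.
JDN of the second date = 2405638.
|2405638 − 2405993| = 355.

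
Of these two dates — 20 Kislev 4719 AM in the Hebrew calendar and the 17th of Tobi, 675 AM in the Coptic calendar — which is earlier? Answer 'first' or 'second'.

First date → JDN 2071305; second date → JDN 2071344.
JDN 2071305 < JDN 2071344, so the first date is earlier.

first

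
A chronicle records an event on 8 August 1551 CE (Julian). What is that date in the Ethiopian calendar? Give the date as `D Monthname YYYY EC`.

Julian Day Number of the source date = 2287780.
Converting JDN 2287780 to the Ethiopian calendar gives 15 Nehase 1543 EC.

15 Nehase 1543 EC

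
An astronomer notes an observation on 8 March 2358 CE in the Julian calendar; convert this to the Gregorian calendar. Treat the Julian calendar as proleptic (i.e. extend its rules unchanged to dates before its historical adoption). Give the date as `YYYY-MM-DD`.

The Julian–Gregorian offset here is 16 days (Julian trailing).
8 March 2358 Julian + 16 days → 24 March 2358 Gregorian.

2358-03-24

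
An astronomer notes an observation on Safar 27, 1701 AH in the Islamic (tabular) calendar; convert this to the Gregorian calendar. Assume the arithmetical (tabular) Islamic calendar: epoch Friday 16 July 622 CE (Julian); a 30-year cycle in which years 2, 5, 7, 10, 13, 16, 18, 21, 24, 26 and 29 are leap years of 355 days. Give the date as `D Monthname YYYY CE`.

29 January 2272 CE

Both dates share Julian Day Number 2550919; in the Gregorian calendar that is 29 January 2272 CE.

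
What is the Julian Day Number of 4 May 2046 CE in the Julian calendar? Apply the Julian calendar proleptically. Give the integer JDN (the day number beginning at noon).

2468483

In the Gregorian calendar the same day is 17 May 2046.
JDN 2299161 is 15 October 1582 CE (Gregorian); the target day is +169322 days from there, so JDN = 2468483.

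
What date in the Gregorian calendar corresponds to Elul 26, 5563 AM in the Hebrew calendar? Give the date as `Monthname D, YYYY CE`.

September 13, 1803 CE

Both dates share Julian Day Number 2379847; in the Gregorian calendar that is 13 September 1803 CE.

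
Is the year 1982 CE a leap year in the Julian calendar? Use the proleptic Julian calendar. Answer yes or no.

1982 mod 4 = 2, so it is a common year in the Julian calendar.

no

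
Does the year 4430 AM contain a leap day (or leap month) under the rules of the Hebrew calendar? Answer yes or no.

Hebrew year 4430 is year 3 of its 19-year Metonic cycle; leap years are at positions 3, 6, 8, 11, 14, 17, 19, so it is a leap year (13 months).

yes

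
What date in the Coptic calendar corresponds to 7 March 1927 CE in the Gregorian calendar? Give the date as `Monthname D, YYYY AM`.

Both dates share Julian Day Number 2424947; in the Coptic calendar that is 28 Meshir 1643 AM.

Meshir 28, 1643 AM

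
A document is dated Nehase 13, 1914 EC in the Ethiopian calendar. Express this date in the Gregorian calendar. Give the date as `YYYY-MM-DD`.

1922-08-19

Both dates share Julian Day Number 2423286; in the Gregorian calendar that is 19 August 1922 CE.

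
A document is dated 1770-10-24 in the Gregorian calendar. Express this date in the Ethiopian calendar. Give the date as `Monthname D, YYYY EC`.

Tikimt 16, 1763 EC

Both dates share Julian Day Number 2367836; in the Ethiopian calendar that is 16 Tikimt 1763 EC.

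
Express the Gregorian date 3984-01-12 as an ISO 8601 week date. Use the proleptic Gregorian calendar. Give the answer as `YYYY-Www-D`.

3984-W02-4

The weekday is Thursday (ISO weekday 4).
That Thursday belongs to ISO week 2 of ISO year 3984.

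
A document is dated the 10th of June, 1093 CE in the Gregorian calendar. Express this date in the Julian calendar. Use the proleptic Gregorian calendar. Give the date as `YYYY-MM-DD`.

1093-06-04

The Julian–Gregorian offset here is 6 days (Julian trailing).
10 June 1093 Gregorian − 6 days → 4 June 1093 Julian.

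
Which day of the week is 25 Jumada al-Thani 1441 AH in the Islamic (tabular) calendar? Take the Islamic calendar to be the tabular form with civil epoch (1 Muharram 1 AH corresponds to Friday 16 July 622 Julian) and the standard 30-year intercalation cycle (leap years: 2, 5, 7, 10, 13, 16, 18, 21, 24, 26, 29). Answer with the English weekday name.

Thursday

Equivalently 20 February 2020 Gregorian, JDN 2458900.
JDN 2458900 mod 7 = 3, and JDN 0 was a Monday, so this is a Thursday.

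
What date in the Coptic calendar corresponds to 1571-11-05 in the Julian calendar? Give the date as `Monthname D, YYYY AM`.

Both dates share Julian Day Number 2295174; in the Coptic calendar that is 8 Hathor 1288 AM.

Hathor 8, 1288 AM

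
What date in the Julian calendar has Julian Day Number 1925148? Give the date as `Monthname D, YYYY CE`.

The proleptic Gregorian equivalent of JDN 1925148 is 10 October 558.
In the Julian calendar that day is October 8, 558 CE.

October 8, 558 CE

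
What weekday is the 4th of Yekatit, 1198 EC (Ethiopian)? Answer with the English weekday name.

Sunday

In the proleptic Gregorian calendar this is 5 February 1206 (JDN 2161578).
JDN 2161578 mod 7 = 6, and JDN 0 was a Monday, so this is a Sunday.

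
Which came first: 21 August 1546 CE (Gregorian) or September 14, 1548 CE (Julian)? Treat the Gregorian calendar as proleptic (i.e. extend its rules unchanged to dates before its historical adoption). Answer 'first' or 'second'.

first

Converting both to JDN: 2285957 vs 2286722; the smaller is the first.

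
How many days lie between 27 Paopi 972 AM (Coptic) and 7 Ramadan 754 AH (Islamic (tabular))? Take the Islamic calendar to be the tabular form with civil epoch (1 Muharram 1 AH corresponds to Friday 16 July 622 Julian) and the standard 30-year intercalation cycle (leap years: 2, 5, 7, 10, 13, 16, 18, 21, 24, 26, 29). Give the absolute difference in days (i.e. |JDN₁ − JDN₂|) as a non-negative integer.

35776

First date → JDN 2179744; second date → JDN 2215520.
The interval is |2179744 − 2215520| = 35776 days.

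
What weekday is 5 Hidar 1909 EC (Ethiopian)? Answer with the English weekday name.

This is JDN 2421182 (14 November 1916 Gregorian).
Since JDN mod 7 = 1 (0 = Monday), the day is Tuesday.

Tuesday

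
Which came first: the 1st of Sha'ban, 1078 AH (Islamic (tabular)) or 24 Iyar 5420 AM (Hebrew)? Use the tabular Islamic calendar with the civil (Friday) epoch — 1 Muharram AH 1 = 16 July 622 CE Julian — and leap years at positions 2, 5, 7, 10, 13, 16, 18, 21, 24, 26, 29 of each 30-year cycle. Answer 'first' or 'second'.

Converting both to JDN: 2330300 vs 2327488; the smaller is the second.

second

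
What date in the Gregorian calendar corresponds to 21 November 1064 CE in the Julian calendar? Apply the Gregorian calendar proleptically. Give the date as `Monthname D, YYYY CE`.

November 27, 1064 CE

The Julian–Gregorian offset here is 6 days (Julian trailing).
21 November 1064 Julian + 6 days → 27 November 1064 Gregorian.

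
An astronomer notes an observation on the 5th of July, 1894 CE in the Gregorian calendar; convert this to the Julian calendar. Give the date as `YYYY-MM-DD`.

At this point the Julian calendar is 12 days behind the Gregorian.
5 July 1894 Gregorian − 12 days → 23 June 1894 Julian.

1894-06-23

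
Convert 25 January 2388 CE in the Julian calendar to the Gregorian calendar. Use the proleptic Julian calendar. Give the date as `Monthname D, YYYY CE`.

For dates in this range the Gregorian date is 16 days ahead of the Julian.
25 January 2388 Julian + 16 days → 10 February 2388 Gregorian.

February 10, 2388 CE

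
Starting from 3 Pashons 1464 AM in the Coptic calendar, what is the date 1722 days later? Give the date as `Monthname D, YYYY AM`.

JDN of 3 Pashons 1464 AM = 2359633.
2359633 + 1722 = 2361355.
JDN 2361355 in the Coptic calendar is Tobi 19, 1469 AM.

Tobi 19, 1469 AM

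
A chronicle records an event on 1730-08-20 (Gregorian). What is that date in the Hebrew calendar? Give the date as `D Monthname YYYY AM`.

Both dates share Julian Day Number 2353161; in the Hebrew calendar that is 7 Elul 5490 AM.

7 Elul 5490 AM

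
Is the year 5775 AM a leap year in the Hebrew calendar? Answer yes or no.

Hebrew year 5775 is year 18 of its 19-year Metonic cycle; leap years are at positions 3, 6, 8, 11, 14, 17, 19, so it is a common year (12 months).

no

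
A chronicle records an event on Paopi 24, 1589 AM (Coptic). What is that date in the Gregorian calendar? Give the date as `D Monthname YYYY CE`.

2 November 1872 CE

Julian Day Number of the source date = 2405100.
Converting JDN 2405100 to the Gregorian calendar gives 2 November 1872 CE.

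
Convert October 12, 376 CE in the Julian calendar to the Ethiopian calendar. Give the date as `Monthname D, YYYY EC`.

Tikimt 15, 369 EC

Both dates share Julian Day Number 1858677; in the Ethiopian calendar that is 15 Tikimt 369 EC.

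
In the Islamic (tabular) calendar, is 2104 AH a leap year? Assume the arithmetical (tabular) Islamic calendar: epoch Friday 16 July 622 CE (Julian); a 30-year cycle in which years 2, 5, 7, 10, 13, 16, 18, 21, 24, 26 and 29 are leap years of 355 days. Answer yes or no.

Year 2104 AH is year 4 of its 30-year cycle; leap positions are 2, 5, 7, 10, 13, 16, 18, 21, 24, 26, 29, so it is a common year (354 days).

no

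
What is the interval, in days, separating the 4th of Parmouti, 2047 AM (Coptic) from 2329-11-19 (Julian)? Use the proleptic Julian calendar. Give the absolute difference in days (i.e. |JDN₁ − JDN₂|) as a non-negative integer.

496

JDN of the first date = 2572544.
JDN of the second date = 2572048.
|2572048 − 2572544| = 496.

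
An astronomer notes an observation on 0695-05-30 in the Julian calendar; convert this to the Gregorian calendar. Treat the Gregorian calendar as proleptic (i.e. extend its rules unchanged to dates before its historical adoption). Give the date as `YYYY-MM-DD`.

0695-06-02

For dates in this range the Gregorian date is 3 days ahead of the Julian.
30 May 695 Julian + 3 days → 2 June 695 Gregorian.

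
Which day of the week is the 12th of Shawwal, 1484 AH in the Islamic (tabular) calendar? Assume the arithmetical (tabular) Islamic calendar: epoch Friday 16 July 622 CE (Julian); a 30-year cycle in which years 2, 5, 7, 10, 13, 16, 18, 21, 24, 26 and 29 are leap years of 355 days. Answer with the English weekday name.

In the Gregorian calendar this is 22 February 2062 (JDN 2474243).
Since JDN mod 7 = 2 (0 = Monday), the day is Wednesday.

Wednesday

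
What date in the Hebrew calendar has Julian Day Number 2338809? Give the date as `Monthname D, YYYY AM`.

JDN 2338809 is 4 May 1691 in the Gregorian calendar.
In the Hebrew calendar that day is Iyar 5, 5451 AM.

Iyar 5, 5451 AM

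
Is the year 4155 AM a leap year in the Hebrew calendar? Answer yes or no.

no

Hebrew year 4155 is year 13 of its 19-year Metonic cycle; leap years are at positions 3, 6, 8, 11, 14, 17, 19, so it is a common year (12 months).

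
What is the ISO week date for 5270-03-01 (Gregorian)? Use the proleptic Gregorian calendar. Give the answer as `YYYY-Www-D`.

The weekday is Saturday (ISO weekday 6).
That Saturday belongs to ISO week 9 of ISO year 5270.

5270-W09-6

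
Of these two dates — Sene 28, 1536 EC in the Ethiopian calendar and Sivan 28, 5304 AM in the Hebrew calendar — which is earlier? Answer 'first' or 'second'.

second

First date → JDN 2285177; second date → JDN 2285174.
JDN 2285174 < JDN 2285177, so the second date is earlier.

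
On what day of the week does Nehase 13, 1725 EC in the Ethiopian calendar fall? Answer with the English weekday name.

Equivalently 17 August 1733 Gregorian, JDN 2354254.
JDN 2354254 mod 7 = 0, and JDN 0 was a Monday, so this is a Monday.

Monday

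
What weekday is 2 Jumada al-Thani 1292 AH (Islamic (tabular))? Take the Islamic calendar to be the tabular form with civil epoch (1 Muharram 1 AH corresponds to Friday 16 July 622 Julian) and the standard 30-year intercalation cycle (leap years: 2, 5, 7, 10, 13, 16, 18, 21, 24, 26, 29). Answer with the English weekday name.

In the Gregorian calendar this is 6 July 1875 (JDN 2406076).
2406076 ≡ 1 (mod 7); counting from Monday = 0 gives Tuesday.

Tuesday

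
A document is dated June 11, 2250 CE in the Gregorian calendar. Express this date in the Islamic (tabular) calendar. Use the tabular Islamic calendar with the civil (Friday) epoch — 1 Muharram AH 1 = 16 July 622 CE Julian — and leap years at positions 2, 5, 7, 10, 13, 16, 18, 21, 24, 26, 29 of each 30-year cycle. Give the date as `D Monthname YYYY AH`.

10 Dhu al-Qa'dah 1678 AH

Both dates share Julian Day Number 2543017; in the tabular Islamic calendar that is 10 Dhu al-Qa'dah 1678 AH.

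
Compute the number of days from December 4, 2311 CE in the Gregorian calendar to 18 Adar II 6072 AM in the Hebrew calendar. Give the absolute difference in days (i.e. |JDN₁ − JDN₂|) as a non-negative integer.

115

JDN of the first date = 2565472.
JDN of the second date = 2565587.
|2565587 − 2565472| = 115.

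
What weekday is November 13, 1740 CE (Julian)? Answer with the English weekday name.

Thursday

In the Gregorian calendar this is 24 November 1740 (JDN 2356910).
Since JDN mod 7 = 3 (0 = Monday), the day is Thursday.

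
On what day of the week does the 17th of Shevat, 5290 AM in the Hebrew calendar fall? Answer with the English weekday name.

Equivalently 25 January 1530 Gregorian, JDN 2279905.
Since JDN mod 7 = 5 (0 = Monday), the day is Saturday.

Saturday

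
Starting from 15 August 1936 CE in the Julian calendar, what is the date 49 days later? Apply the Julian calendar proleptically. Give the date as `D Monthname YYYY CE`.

JDN of 15 August 1936 CE = 2428409.
2428409 + 49 = 2428458.
JDN 2428458 in the Julian calendar is 3 October 1936 CE.

3 October 1936 CE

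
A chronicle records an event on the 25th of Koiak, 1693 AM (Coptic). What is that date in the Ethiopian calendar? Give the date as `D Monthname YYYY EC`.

Julian Day Number of the source date = 2443147.
Converting JDN 2443147 to the Ethiopian calendar gives 25 Tahsas 1969 EC.

25 Tahsas 1969 EC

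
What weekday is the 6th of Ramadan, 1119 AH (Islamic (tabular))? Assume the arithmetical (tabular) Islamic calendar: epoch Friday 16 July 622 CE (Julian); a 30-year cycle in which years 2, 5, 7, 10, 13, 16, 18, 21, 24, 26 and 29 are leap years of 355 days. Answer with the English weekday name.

Equivalently 1 December 1707 Gregorian, JDN 2344863.
JDN 2344863 mod 7 = 3, and JDN 0 was a Monday, so this is a Thursday.

Thursday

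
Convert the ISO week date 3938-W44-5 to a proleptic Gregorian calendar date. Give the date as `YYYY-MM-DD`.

ISO week 1 of 3938 is the week containing the first Thursday of 3938.
Week 44, day 5 (Friday) lands on 3938-11-04.

3938-11-04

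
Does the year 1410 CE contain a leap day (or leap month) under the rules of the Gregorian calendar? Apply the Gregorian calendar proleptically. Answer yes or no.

1410 is not divisible by 4, so it is a common year.

no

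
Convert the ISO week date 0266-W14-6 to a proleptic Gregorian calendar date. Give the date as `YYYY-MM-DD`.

0266-04-07

ISO week 1 of 266 is the week containing the first Thursday of 266.
Week 14, day 6 (Saturday) lands on 0266-04-07.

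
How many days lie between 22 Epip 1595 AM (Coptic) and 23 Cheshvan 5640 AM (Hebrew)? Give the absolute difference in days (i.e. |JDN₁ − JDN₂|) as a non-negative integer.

JDN of the first date = 2407559.
JDN of the second date = 2407663.
|2407663 − 2407559| = 104.

104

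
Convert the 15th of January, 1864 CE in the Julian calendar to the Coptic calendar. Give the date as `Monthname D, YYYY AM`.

Tobi 19, 1580 AM

Both dates share Julian Day Number 2401898; in the Coptic calendar that is 19 Tobi 1580 AM.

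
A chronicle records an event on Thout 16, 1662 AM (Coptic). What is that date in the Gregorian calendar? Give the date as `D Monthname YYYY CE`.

Julian Day Number of the source date = 2431725.
Converting JDN 2431725 to the Gregorian calendar gives 26 September 1945 CE.

26 September 1945 CE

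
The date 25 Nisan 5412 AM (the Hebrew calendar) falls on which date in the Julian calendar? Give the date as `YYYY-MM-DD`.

Both dates share Julian Day Number 2324534; in the Julian calendar that is 24 March 1652 CE.

1652-03-24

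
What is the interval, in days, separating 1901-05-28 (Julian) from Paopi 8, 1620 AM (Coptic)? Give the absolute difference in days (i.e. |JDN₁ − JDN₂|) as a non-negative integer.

861

JDN of the first date = 2415546.
JDN of the second date = 2416407.
|2416407 − 2415546| = 861.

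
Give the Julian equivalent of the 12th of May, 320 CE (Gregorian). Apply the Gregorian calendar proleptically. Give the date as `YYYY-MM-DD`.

At this point the Julian calendar is 1 day behind the Gregorian.
12 May 320 Gregorian − 1 day → 11 May 320 Julian.

0320-05-11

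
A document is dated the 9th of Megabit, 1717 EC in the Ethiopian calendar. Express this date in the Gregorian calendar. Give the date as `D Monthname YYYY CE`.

Julian Day Number of the source date = 2351178.
Converting JDN 2351178 to the Gregorian calendar gives 16 March 1725 CE.

16 March 1725 CE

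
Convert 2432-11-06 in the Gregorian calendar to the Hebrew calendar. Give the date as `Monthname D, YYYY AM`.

Cheshvan 11, 6193 AM

Julian Day Number of the source date = 2609640.
Converting JDN 2609640 to the Hebrew calendar gives 11 Cheshvan 6193 AM.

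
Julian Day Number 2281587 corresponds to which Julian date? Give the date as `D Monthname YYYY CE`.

24 August 1534 CE

The proleptic Gregorian equivalent of JDN 2281587 is 3 September 1534.
In the Julian calendar that day is 24 August 1534 CE.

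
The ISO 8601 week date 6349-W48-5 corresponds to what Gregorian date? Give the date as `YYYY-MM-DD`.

ISO week 1 of 6349 is the week containing the first Thursday of 6349.
Week 48, day 5 (Friday) lands on 6349-12-02.

6349-12-02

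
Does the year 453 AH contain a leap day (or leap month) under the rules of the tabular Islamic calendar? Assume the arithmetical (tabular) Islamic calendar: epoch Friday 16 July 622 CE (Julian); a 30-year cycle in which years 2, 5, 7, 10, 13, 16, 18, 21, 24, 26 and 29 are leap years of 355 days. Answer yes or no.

no

Year 453 AH is year 3 of its 30-year cycle; leap positions are 2, 5, 7, 10, 13, 16, 18, 21, 24, 26, 29, so it is a common year (354 days).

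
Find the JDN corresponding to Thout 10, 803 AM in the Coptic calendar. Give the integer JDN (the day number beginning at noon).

Equivalently 13 September 1086 (proleptic Gregorian).
JDN 2451545 is 1 January 2000 CE (Gregorian); the target day is −333576 days from there, so JDN = 2117969.

2117969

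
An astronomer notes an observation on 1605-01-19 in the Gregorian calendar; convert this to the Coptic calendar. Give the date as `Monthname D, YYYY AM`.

Tobi 14, 1321 AM

Both dates share Julian Day Number 2307293; in the Coptic calendar that is 14 Tobi 1321 AM.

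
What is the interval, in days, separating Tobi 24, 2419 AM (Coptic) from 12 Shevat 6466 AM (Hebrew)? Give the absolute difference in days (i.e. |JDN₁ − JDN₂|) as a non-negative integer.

JDN of the first date = 2708347.
JDN of the second date = 2709424.
|2709424 − 2708347| = 1077.

1077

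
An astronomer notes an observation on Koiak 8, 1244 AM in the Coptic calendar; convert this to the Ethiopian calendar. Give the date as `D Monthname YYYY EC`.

Julian Day Number of the source date = 2279133.
Converting JDN 2279133 to the Ethiopian calendar gives 8 Tahsas 1520 EC.

8 Tahsas 1520 EC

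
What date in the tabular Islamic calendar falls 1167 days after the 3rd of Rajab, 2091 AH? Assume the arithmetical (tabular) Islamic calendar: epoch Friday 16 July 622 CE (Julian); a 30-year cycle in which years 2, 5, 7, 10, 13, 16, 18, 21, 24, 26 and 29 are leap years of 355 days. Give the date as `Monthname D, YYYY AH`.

Shawwal 18, 2094 AH

JDN of the 3rd of Rajab, 2091 AH = 2689245.
2689245 + 1167 = 2690412.
JDN 2690412 in the tabular Islamic calendar is Shawwal 18, 2094 AH.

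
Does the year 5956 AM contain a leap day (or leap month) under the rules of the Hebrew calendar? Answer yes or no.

no

Hebrew year 5956 is year 9 of its 19-year Metonic cycle; leap years are at positions 3, 6, 8, 11, 14, 17, 19, so it is a common year (12 months).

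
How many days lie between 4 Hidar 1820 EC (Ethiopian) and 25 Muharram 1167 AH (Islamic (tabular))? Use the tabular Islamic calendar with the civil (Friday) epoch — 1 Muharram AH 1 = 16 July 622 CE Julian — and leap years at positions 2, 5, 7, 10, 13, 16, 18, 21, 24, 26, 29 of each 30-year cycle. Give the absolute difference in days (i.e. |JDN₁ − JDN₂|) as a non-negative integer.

27018

JDN of the first date = 2388674.
JDN of the second date = 2361656.
|2361656 − 2388674| = 27018.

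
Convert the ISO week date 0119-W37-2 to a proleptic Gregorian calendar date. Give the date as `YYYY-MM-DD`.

0119-09-12

ISO week 1 of 119 is the week containing the first Thursday of 119.
Week 37, day 2 (Tuesday) lands on 0119-09-12.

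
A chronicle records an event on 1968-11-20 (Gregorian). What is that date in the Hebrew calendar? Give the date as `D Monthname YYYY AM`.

Julian Day Number of the source date = 2440181.
Converting JDN 2440181 to the Hebrew calendar gives 29 Cheshvan 5729 AM.

29 Cheshvan 5729 AM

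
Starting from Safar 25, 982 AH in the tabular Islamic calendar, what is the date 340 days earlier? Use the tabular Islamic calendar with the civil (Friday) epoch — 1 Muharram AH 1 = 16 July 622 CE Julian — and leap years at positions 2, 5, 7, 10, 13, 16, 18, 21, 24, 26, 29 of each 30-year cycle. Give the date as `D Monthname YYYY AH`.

11 Rabi' al-Awwal 981 AH

Counting 340 days back from JDN 2296128 reaches JDN 2295788, which is 11 Rabi' al-Awwal 981 AH.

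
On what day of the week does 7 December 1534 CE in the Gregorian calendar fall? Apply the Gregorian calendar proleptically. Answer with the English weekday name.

2281682 ≡ 4 (mod 7); counting from Monday = 0 gives Friday.

Friday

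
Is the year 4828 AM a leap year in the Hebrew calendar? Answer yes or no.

no

Hebrew year 4828 is year 2 of its 19-year Metonic cycle; leap years are at positions 3, 6, 8, 11, 14, 17, 19, so it is a common year (12 months).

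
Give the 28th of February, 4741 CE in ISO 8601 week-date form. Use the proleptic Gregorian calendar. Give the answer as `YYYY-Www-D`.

4741-W09-5

The weekday is Friday (ISO weekday 5).
That Friday belongs to ISO week 9 of ISO year 4741.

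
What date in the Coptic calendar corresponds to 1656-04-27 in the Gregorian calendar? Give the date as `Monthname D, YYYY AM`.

Julian Day Number of the source date = 2326019.
Converting JDN 2326019 to the Coptic calendar gives 22 Parmouti 1372 AM.

Parmouti 22, 1372 AM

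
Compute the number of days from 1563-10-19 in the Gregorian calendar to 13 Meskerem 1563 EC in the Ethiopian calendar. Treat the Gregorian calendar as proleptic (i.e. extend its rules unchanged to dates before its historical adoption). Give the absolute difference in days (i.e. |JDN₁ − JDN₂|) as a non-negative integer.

2528

First date → JDN 2292225; second date → JDN 2294753.
The interval is |2292225 − 2294753| = 2528 days.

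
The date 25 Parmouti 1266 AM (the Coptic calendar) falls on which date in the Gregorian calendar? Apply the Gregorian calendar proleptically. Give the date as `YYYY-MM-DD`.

1550-04-30

Julian Day Number of the source date = 2287305.
Converting JDN 2287305 to the Gregorian calendar gives 30 April 1550 CE.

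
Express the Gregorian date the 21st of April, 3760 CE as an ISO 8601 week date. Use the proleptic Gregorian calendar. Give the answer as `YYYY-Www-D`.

The weekday is Monday (ISO weekday 1).
That Monday belongs to ISO week 17 of ISO year 3760.

3760-W17-1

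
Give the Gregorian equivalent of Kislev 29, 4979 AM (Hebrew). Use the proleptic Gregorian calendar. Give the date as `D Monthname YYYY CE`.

Both dates share Julian Day Number 2166285; in the Gregorian calendar that is 26 December 1218 CE.

26 December 1218 CE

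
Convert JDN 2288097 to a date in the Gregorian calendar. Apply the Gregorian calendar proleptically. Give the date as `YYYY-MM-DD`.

1552-06-30

Counting from JDN 2299161 = 15 Oct 1582 gives an offset of -11064 days.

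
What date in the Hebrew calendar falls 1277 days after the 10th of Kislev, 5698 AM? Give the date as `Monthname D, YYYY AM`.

Iyar 17, 5701 AM

Counting 1277 days forward from JDN 2428852 reaches JDN 2430129, which is Iyar 17, 5701 AM.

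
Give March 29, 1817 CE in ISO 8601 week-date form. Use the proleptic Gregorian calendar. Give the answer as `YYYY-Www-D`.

1817-W13-6

The weekday is Saturday (ISO weekday 6).
That Saturday belongs to ISO week 13 of ISO year 1817.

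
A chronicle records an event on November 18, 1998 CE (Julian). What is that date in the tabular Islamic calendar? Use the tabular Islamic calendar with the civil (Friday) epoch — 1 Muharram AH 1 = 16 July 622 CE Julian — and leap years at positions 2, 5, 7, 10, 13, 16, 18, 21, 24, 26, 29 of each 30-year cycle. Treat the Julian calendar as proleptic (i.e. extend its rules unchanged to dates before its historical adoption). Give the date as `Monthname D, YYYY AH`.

Sha'ban 11, 1419 AH

Both dates share Julian Day Number 2451149; in the tabular Islamic calendar that is 11 Sha'ban 1419 AH.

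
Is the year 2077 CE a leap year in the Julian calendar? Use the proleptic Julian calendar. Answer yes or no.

no

2077 mod 4 = 1, so it is a common year in the Julian calendar.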